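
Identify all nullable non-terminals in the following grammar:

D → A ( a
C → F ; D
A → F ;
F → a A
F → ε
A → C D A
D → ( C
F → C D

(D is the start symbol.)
A non-terminal is nullable if it can derive ε (the empty string): either it has an ε-production, or it has a production whose right-hand side consists entirely of nullable non-terminals.

ε-productions: F → ε
So F is immediately nullable.
No further non-terminal can be added: every production for the remaining non-terminals contains a terminal or a non-nullable non-terminal.
Nullable = { 'F' }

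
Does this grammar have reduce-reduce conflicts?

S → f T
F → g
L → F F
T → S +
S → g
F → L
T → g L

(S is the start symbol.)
Yes — I8: [F → L .] vs [T → g L .]

A reduce-reduce conflict occurs when an LR(0) state has two complete items [A → α .] and [B → β .] — both call for a reduction, and with no lookahead the parser cannot choose between them.

Augment with S' → S and build the canonical LR(0) collection (I0 = CLOSURE({[S' → . S]}), then GOTO on every symbol after a dot until no new states appear). It has 13 states:
  I0: { [S → . f T], [S → . g], [S' → . S] }  — shift
  I1: { [S' → S .] }  — accept
  I2: { [S → . f T], [S → . g], [S → f . T], [T → . S +], [T → . g L] }  — shift
  I3: { [S → g .] }  — reduce
  I4: { [T → S . +] }  — shift
  I5: { [S → f T .] }  — reduce
  I6: { [F → . L], [F → . g], [L → . F F], [S → g .], [T → g . L] }  — shift, reduce
  I7: { [F → . L], [F → . g], [L → . F F], [L → F . F] }  — shift
  I8: { [F → L .], [T → g L .] }  — 2 reduces
  I9: { [F → g .] }  — reduce
  I10: { [F → . L], [F → . g], [L → . F F], [L → F . F], [L → F F .] }  — shift, reduce
  I11: { [F → L .] }  — reduce
  I12: { [T → S + .] }  — reduce

I8 contains complete items [F → L .], [T → g L .] — reduce-reduce conflict.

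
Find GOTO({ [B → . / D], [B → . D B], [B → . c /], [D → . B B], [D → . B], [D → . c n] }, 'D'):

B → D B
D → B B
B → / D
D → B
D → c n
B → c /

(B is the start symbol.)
{ [B → . / D], [B → . D B], [B → . c /], [B → D . B], [D → . B B], [D → . B], [D → . c n] }

GOTO(I, 'D') = CLOSURE({ [A → αX.β] : [A → α.Xβ] ∈ I, X = 'D' })

Items with dot before 'D', with the dot advanced:
  [B → . D B] → [B → D . B]
Closure of the advanced items:
  [B → D . B] has the dot before B: add [B → . D B], [B → . / D], [B → . c /]
  [B → . D B] has the dot before D: add [D → . B B], [D → . B], [D → . c n]

GOTO = { [B → . / D], [B → . D B], [B → . c /], [B → D . B], [D → . B B], [D → . B], [D → . c n] }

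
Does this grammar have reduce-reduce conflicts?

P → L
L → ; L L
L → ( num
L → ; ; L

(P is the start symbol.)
A reduce-reduce conflict occurs when an LR(0) state has two complete items [A → α .] and [B → β .] — both call for a reduction, and with no lookahead the parser cannot choose between them.

Augment with P' → P and build the canonical LR(0) collection (I0 = CLOSURE({[P' → . P]}), then GOTO on every symbol after a dot until no new states appear). It has 10 states:
  I0: { [L → . ( num], [L → . ; ; L], [L → . ; L L], [P → . L], [P' → . P] }  — shift
  I1: { [L → ( . num] }  — shift
  I2: { [L → . ( num], [L → . ; ; L], [L → . ; L L], [L → ; . ; L], [L → ; . L L] }  — shift
  I3: { [P → L .] }  — reduce
  I4: { [P' → P .] }  — accept
  I5: { [L → . ( num], [L → . ; ; L], [L → . ; L L], [L → ; . ; L], [L → ; . L L], [L → ; ; . L] }  — shift
  I6: { [L → . ( num], [L → . ; ; L], [L → . ; L L], [L → ; L . L] }  — shift
  I7: { [L → ; L L .] }  — reduce
  I8: { [L → . ( num], [L → . ; ; L], [L → . ; L L], [L → ; ; L .], [L → ; L . L] }  — shift, reduce
  I9: { [L → ( num .] }  — reduce

No state contains more than one complete item.

Answer: No reduce-reduce conflicts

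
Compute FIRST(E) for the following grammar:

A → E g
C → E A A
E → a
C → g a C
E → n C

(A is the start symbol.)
{ 'a', 'n' }

To compute FIRST(E), examine every production with E on the left-hand side, reading each right-hand side left to right until a non-nullable symbol is reached.

From E → a:
  - a is a terminal: add 'a' and stop
From E → n C:
  - n is a terminal: add 'n' and stop

Collecting: FIRST(E) = { 'a', 'n' }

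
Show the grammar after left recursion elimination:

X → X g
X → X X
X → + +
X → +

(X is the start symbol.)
X is directly left-recursive. The standard transformation for
  A → A α₁ | ... | A α_m | β₁ | ... | β_n
is
  A  → β₁ A' | ... | β_n A'
  A' → α₁ A' | ... | α_m A' | ε

X → + + becomes X → + + X'
X → + becomes X → + X'
X → X g becomes X' → g X'
X → X X becomes X' → X X'
Add X' → ε

Resulting grammar:
X → + + X'
X → + X'
X' → g X'
X' → X X'
X' → ε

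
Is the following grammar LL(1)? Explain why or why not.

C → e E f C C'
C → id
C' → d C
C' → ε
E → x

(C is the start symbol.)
Relevant sets:
  FOLLOW(C') = { $, 'd' }

For C:
  PREDICT(C → e E f C C') = { 'e' }
  PREDICT(C → id) = { 'id' }
For C':
  PREDICT(C' → d C) = { 'd' }
  PREDICT(C' → ε) = { $, 'd' }
E has a single production, so nothing to check there.

Conflict found: Predict set conflict for C': { 'd' }
The grammar is NOT LL(1).

Answer: No. Predict set conflict for C': { 'd' }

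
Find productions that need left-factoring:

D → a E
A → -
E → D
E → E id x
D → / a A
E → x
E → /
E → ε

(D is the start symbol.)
No, left-factoring is not needed

Left-factoring is needed when two productions for the same non-terminal
share a common prefix on the right-hand side.

Productions for D:
  D → a E
  D → / a A
Productions for E:
  E → D
  E → E id x
  E → x
  E → /
  E → ε

No common prefixes found.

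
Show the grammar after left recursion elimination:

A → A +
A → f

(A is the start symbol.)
A → f A'
A' → + A'
A' → ε

A is directly left-recursive. The standard transformation for
  A → A α₁ | ... | A α_m | β₁ | ... | β_n
is
  A  → β₁ A' | ... | β_n A'
  A' → α₁ A' | ... | α_m A' | ε

A → f becomes A → f A'
A → A + becomes A' → + A'
Add A' → ε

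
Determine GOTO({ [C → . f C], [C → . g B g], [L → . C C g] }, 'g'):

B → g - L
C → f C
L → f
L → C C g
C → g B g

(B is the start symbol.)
GOTO(I, 'g') = CLOSURE({ [A → αX.β] : [A → α.Xβ] ∈ I, X = 'g' })

Items with dot before 'g', with the dot advanced:
  [C → . g B g] → [C → g . B g]
Closure of the advanced items:
  [C → g . B g] has the dot before B: add [B → . g - L]

GOTO = { [B → . g - L], [C → g . B g] }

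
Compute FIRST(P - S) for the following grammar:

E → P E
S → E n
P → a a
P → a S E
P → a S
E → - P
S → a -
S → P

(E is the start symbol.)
{ 'a' }

FIRST sets of the non-terminals involved (from the grammar, by fixed-point iteration):
  FIRST(P) = { 'a' }

To compute FIRST(P - S), process the symbols left to right:
Symbol P is a non-terminal. Add FIRST(P) \ {ε} = { 'a' }
P is not nullable (ε ∉ FIRST(P)), so stop here.
FIRST(P - S) = { 'a' }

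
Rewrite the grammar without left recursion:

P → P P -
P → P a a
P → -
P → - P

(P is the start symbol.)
P → - P'
P → - P P'
P' → P - P'
P' → a a P'
P' → ε

P is directly left-recursive. The standard transformation for
  A → A α₁ | ... | A α_m | β₁ | ... | β_n
is
  A  → β₁ A' | ... | β_n A'
  A' → α₁ A' | ... | α_m A' | ε

P → - becomes P → - P'
P → - P becomes P → - P P'
P → P P - becomes P' → P - P'
P → P a a becomes P' → a a P'
Add P' → ε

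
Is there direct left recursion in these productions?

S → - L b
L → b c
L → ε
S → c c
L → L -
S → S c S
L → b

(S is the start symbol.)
Direct left recursion occurs when N → N α for some non-terminal N (the right-hand side begins with the left-hand side itself).

S → - L b: starts with '-'
L → b c: starts with b
L → ε: starts with ε
S → c c: starts with c
L → L -: LEFT RECURSIVE (starts with L)
S → S c S: LEFT RECURSIVE (starts with S)
L → b: starts with b

The grammar has direct left recursion on: L, S.

Answer: Yes, L, S are left-recursive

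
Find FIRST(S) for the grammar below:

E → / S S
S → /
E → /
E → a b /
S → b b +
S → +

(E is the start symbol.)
{ '+', '/', 'b' }

From S → /:
  - '/' is a terminal: add '/' and stop
From S → b b +:
  - b is a terminal: add 'b' and stop
From S → +:
  - '+' is a terminal: add '+' and stop

Collecting: FIRST(S) = { '+', '/', 'b' }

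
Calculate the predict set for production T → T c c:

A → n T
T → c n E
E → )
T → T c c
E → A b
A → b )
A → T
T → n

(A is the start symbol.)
{ 'c', 'n' }

PREDICT(T → T c c) = (FIRST(RHS) \ {ε}) ∪ (FOLLOW(T) if ε ∈ FIRST(RHS), i.e. RHS ⇒* ε)
FIRST(T) = { 'c', 'n' }
FIRST(T c c) = { 'c', 'n' }
ε ∉ FIRST(T c c), so FOLLOW(T) is not added.
PREDICT(T → T c c) = { 'c', 'n' }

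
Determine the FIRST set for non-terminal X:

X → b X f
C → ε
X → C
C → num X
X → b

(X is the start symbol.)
To compute FIRST(X), examine every production with X on the left-hand side, reading each right-hand side left to right until a non-nullable symbol is reached.

FIRST sets of the other non-terminals involved (by the same procedure, iterated to a fixed point):
  FIRST(C) = { 'num', ε }

From X → b X f:
  - b is a terminal: add 'b' and stop
From X → C:
  - C is a non-terminal: add FIRST(C) \ {ε} = { 'num' }
    C is nullable and nothing follows, so the whole right-hand side can vanish: ε ∈ FIRST(X)
From X → b:
  - b is a terminal: add 'b' and stop

Collecting: FIRST(X) = { 'b', 'num', ε }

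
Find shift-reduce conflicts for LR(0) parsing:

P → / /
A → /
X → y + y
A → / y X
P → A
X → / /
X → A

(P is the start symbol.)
Yes — I1: [A → / .] vs [A → / . y X]; I6: [A → / .] vs [A → / . y X]

A shift-reduce conflict occurs when an LR(0) state has both:
  - a complete (reduce) item [A → α .] (dot at the end), and
  - a shift item [B → β . c γ] (dot before a terminal).

Augment with P' → P and build the canonical LR(0) collection (I0 = CLOSURE({[P' → . P]}), then GOTO on every symbol after a dot until no new states appear). It has 13 states:
  I0: { [A → . / y X], [A → . /], [P → . / /], [P → . A], [P' → . P] }  — shift
  I1: { [A → / . y X], [A → / .], [P → / . /] }  — shift, reduce
  I2: { [P → A .] }  — reduce
  I3: { [P' → P .] }  — accept
  I4: { [P → / / .] }  — reduce
  I5: { [A → . / y X], [A → . /], [A → / y . X], [X → . / /], [X → . A], [X → . y + y] }  — shift
  I6: { [A → / . y X], [A → / .], [X → / . /] }  — shift, reduce
  I7: { [X → A .] }  — reduce
  I8: { [A → / y X .] }  — reduce
  I9: { [X → y . + y] }  — shift
  I10: { [X → y + . y] }  — shift
  I11: { [X → y + y .] }  — reduce
  I12: { [X → / / .] }  — reduce

I1 contains reduce item [A → / .] and shift items [A → / . y X], [P → / . /] — shift-reduce conflict.
I6 contains reduce item [A → / .] and shift items [A → / . y X], [X → / . /] — shift-reduce conflict.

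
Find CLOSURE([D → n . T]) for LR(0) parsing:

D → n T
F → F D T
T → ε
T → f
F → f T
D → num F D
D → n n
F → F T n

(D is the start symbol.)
To compute CLOSURE, for each item [A → α.Bβ] where B is a non-terminal, add [B → .γ] for all productions B → γ; repeat for the newly added items until nothing changes.

Start with: [D → n . T]
  [D → n . T] has the dot before T: add [T → .], [T → . f]
No further items can be added.

CLOSURE = { [D → n . T], [T → . f], [T → .] }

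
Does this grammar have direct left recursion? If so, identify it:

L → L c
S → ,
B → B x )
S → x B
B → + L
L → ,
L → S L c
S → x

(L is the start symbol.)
L → L c: LEFT RECURSIVE (starts with L)
S → ,: starts with ','
B → B x ): LEFT RECURSIVE (starts with B)
S → x B: starts with x
B → + L: starts with '+'
L → ,: starts with ','
L → S L c: starts with S
S → x: starts with x

The grammar has direct left recursion on: L, B.

Answer: Yes, L, B are left-recursive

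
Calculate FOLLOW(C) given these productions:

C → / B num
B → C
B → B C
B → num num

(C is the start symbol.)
C is the start symbol, so $ ∈ FOLLOW(C).
In B → C: C is at the end, add FOLLOW(B)
In B → B C: C is at the end, add FOLLOW(B)

The FOLLOW sets referred to above (computed the same way, to a fixed point):
  FOLLOW(B) = { '/', 'num' }

Taking the union: FOLLOW(C) = { $, '/', 'num' }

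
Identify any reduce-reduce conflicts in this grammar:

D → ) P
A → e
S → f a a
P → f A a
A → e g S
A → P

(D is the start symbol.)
A reduce-reduce conflict occurs when an LR(0) state has two complete items [A → α .] and [B → β .] — both call for a reduction, and with no lookahead the parser cannot choose between them.

Augment with D' → D and build the canonical LR(0) collection (I0 = CLOSURE({[D' → . D]}), then GOTO on every symbol after a dot until no new states appear). It has 14 states:
  I0: { [D → . ) P], [D' → . D] }  — shift
  I1: { [D → ) . P], [P → . f A a] }  — shift
  I2: { [D' → D .] }  — accept
  I3: { [D → ) P .] }  — reduce
  I4: { [A → . P], [A → . e g S], [A → . e], [P → . f A a], [P → f . A a] }  — shift
  I5: { [P → f A . a] }  — shift
  I6: { [A → P .] }  — reduce
  I7: { [A → e . g S], [A → e .] }  — shift, reduce
  I8: { [A → e g . S], [S → . f a a] }  — shift
  I9: { [A → e g S .] }  — reduce
  I10: { [S → f . a a] }  — shift
  I11: { [S → f a . a] }  — shift
  I12: { [S → f a a .] }  — reduce
  I13: { [P → f A a .] }  — reduce

No state contains more than one complete item.

Answer: No reduce-reduce conflicts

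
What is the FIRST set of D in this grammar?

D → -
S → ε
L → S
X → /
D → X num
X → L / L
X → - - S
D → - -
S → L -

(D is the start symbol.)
{ '-', '/' }

FIRST sets of the other non-terminals involved (by the same procedure, iterated to a fixed point):
  FIRST(X) = { '-', '/' }

From D → -:
  - '-' is a terminal: add '-' and stop
From D → X num:
  - X is a non-terminal: add FIRST(X) \ {ε} = { '-', '/' }
    X is not nullable, so stop
From D → - -:
  - '-' is a terminal: add '-' and stop

Collecting: FIRST(D) = { '-', '/' }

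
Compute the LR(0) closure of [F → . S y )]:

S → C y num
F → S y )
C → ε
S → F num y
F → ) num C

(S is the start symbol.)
{ [C → .], [F → . ) num C], [F → . S y )], [S → . C y num], [S → . F num y] }

To compute CLOSURE, for each item [A → α.Bβ] where B is a non-terminal, add [B → .γ] for all productions B → γ; repeat for the newly added items until nothing changes.

Start with: [F → . S y )]
  [F → . S y )] has the dot before S: add [S → . C y num], [S → . F num y]
  [S → . C y num] has the dot before C: add [C → .]
  [S → . F num y] has the dot before F: add [F → . ) num C]
No further items can be added.

CLOSURE = { [C → .], [F → . ) num C], [F → . S y )], [S → . C y num], [S → . F num y] }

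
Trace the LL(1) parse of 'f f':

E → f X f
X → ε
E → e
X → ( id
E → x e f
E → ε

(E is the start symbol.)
Stack is shown with the top on the left.

Stack    Input  Action
----------------------
E $      f f $  output E → f X f
f X f $  f f $  match 'f'
X f $    f $    output X → ε
f $      f $    match 'f'
$        $      accept

The string is accepted.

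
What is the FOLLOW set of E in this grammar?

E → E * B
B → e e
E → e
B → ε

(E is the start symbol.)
To compute FOLLOW(E), find every occurrence of E on a right-hand side N → α E β: add FIRST(β) \ {ε}, and if β is empty or nullable also add FOLLOW(N). Iterate to a fixed point.

E is the start symbol, so $ ∈ FOLLOW(E).
In E → E * B: E is followed by '*' B, add FIRST('*' B) \ {ε} = { '*' }

Taking the union: FOLLOW(E) = { $, '*' }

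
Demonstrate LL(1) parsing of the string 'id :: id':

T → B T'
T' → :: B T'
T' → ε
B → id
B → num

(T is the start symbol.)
LL(1) parsing maintains a stack (initially the start symbol over $) and the input. At each step: if the stack top is a terminal, match it against the current input token; if it is a non-terminal N, replace it with the RHS of M[N, lookahead] (the unique production whose predict set contains the lookahead).

Stack is shown with the top on the left.

Stack      Input       Action
-----------------------------
T $        id :: id $  output T → B T'
B T' $     id :: id $  output B → id
id T' $    id :: id $  match 'id'
T' $       :: id $     output T' → :: B T'
:: B T' $  :: id $     match '::'
B T' $     id $        output B → id
id T' $    id $        match 'id'
T' $       $           output T' → ε
$          $           accept

The string is accepted.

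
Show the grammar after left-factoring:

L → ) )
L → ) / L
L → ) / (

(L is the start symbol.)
Left-factoring transforms A → αβ₁ | αβ₂ into A → αA' and A' → β₁ | β₂
(α is the longest common prefix among the alternatives). Repeat until
no nonterminal has two alternatives with a common prefix.

Round 1: L has alternatives sharing prefix ')'. Introduce L': L → ) L'
  Add: L' → )
  Add: L' → / L
  Add: L' → / (

Round 2: L' has alternatives sharing prefix '/'. Introduce L'': L' → / L''
  Add: L'' → L
  Add: L'' → (

No remaining common prefixes — done.

Resulting grammar:
L → ) L'
L' → )
L' → / L''
L'' → L
L'' → (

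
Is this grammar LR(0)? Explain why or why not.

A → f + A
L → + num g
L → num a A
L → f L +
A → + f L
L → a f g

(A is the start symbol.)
Yes, the grammar is LR(0)

A grammar is LR(0) if no state in the canonical LR(0) collection has:
  - both a shift item (dot before a terminal) and a complete item (shift-reduce conflict), or
  - two or more complete items (reduce-reduce conflict; the accept item [A' → A .] counts as a complete item here).

Augment with A' → A and build the canonical LR(0) collection (I0 = CLOSURE({[A' → . A]}), then GOTO on every symbol after a dot until no new states appear). It has 20 states:
  I0: { [A → . + f L], [A → . f + A], [A' → . A] }  — shift
  I1: { [A → + . f L] }  — shift
  I2: { [A' → A .] }  — accept
  I3: { [A → f . + A] }  — shift
  I4: { [A → . + f L], [A → . f + A], [A → f + . A] }  — shift
  I5: { [A → f + A .] }  — reduce
  I6: { [A → + f . L], [L → . + num g], [L → . a f g], [L → . f L +], [L → . num a A] }  — shift
  I7: { [L → + . num g] }  — shift
  I8: { [A → + f L .] }  — reduce
  I9: { [L → a . f g] }  — shift
  I10: { [L → . + num g], [L → . a f g], [L → . f L +], [L → . num a A], [L → f . L +] }  — shift
  I11: { [L → num . a A] }  — shift
  I12: { [A → . + f L], [A → . f + A], [L → num a . A] }  — shift
  I13: { [L → num a A .] }  — reduce
  I14: { [L → f L . +] }  — shift
  I15: { [L → f L + .] }  — reduce
  I16: { [L → a f . g] }  — shift
  I17: { [L → a f g .] }  — reduce
  I18: { [L → + num . g] }  — shift
  I19: { [L → + num g .] }  — reduce

Every state is either a pure shift/goto state or contains exactly one complete item and nothing to shift — no conflicts. The grammar is LR(0).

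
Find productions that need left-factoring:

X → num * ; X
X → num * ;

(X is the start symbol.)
Left-factoring is needed when two productions for the same non-terminal
share a common prefix on the right-hand side.

Productions for X:
  X → num * ; X
  X → num * ;

Found common prefix 'num * ;' in productions for X

Answer: Yes, X has productions with common prefix 'num * ;'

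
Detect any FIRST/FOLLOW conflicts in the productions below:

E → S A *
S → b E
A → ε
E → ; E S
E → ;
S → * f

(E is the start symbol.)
Nullable non-terminals: A.
A has a nullable alternative but only one production, so nothing to check.

E, S have no nullable alternative, so no FIRST/FOLLOW check is needed there.

No FIRST/FOLLOW conflicts found.

Answer: No FIRST/FOLLOW conflicts.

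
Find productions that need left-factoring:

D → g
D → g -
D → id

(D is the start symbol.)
Left-factoring is needed when two productions for the same non-terminal
share a common prefix on the right-hand side.

Productions for D:
  D → g
  D → g -
  D → id

Found common prefix 'g' in productions for D

Answer: Yes, D has productions with common prefix 'g'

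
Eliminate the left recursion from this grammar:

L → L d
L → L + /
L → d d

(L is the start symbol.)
L is directly left-recursive. The standard transformation for
  A → A α₁ | ... | A α_m | β₁ | ... | β_n
is
  A  → β₁ A' | ... | β_n A'
  A' → α₁ A' | ... | α_m A' | ε

L → d d becomes L → d d L'
L → L d becomes L' → d L'
L → L + / becomes L' → + / L'
Add L' → ε

Resulting grammar:
L → d d L'
L' → d L'
L' → + / L'
L' → ε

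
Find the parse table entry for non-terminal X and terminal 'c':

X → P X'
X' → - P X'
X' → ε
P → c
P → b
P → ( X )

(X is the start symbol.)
X → P X'

To find M[X, 'c'], we find productions for X where 'c' is in the predict set (PREDICT(N → α) = (FIRST(α) \ {ε}) ∪ (FOLLOW(N) if α ⇒* ε)).

Relevant sets:
  FIRST(P) = { '(', 'b', 'c' }

X → P X': PREDICT = { '(', 'b', 'c' }
  'c' is in predict set, so this production goes in M[X, 'c']

M[X, 'c'] = X → P X'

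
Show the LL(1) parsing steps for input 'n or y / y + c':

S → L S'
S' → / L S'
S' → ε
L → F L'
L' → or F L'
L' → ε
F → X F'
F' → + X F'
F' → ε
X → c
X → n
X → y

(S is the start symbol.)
Stack is shown with the top on the left.

Stack           Input             Action
----------------------------------------
S $             n or y / y + c $  output S → L S'
L S' $          n or y / y + c $  output L → F L'
F L' S' $       n or y / y + c $  output F → X F'
X F' L' S' $    n or y / y + c $  output X → n
n F' L' S' $    n or y / y + c $  match 'n'
F' L' S' $      or y / y + c $    output F' → ε
L' S' $         or y / y + c $    output L' → or F L'
or F L' S' $    or y / y + c $    match 'or'
F L' S' $       y / y + c $       output F → X F'
X F' L' S' $    y / y + c $       output X → y
y F' L' S' $    y / y + c $       match 'y'
F' L' S' $      / y + c $         output F' → ε
L' S' $         / y + c $         output L' → ε
S' $            / y + c $         output S' → / L S'
/ L S' $        / y + c $         match '/'
L S' $          y + c $           output L → F L'
F L' S' $       y + c $           output F → X F'
X F' L' S' $    y + c $           output X → y
y F' L' S' $    y + c $           match 'y'
F' L' S' $      + c $             output F' → + X F'
+ X F' L' S' $  + c $             match '+'
X F' L' S' $    c $               output X → c
c F' L' S' $    c $               match 'c'
F' L' S' $      $                 output F' → ε
L' S' $         $                 output L' → ε
S' $            $                 output S' → ε
$               $                 accept

The string is accepted.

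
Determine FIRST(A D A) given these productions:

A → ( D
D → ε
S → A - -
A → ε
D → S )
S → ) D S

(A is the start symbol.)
{ '(', ')', '-', ε }

FIRST sets of the non-terminals involved (from the grammar, by fixed-point iteration):
  FIRST(A) = { '(', ε }
  FIRST(D) = { '(', ')', '-', ε }

To compute FIRST(A D A), process the symbols left to right:
Symbol A is a non-terminal. Add FIRST(A) \ {ε} = { '(' }
A is nullable (ε ∈ FIRST(A)), continue to the next symbol.
Symbol D is a non-terminal. Add FIRST(D) \ {ε} = { '(', ')', '-' }
D is nullable (ε ∈ FIRST(D)), continue to the next symbol.
Symbol A is a non-terminal. Add FIRST(A) \ {ε} = { '(' }
A is nullable (ε ∈ FIRST(A)), continue to the next symbol.
All symbols are nullable, so ε is in the result.
FIRST(A D A) = { '(', ')', '-', ε }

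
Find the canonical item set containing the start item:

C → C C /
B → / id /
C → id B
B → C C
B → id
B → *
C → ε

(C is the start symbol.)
{ [C → . C C /], [C → . id B], [C → .], [C' → . C] }

First, augment the grammar with C' → C
I₀ = CLOSURE({ [C' → . C] }):
  [C' → . C] has the dot before C: add [C → . C C /], [C → . id B], [C → .]
No further items can be added.

I₀ = { [C → . C C /], [C → . id B], [C → .], [C' → . C] }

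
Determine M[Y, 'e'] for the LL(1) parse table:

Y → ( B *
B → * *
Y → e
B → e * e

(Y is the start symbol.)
Y → e

To find M[Y, 'e'], we find productions for Y where 'e' is in the predict set (PREDICT(N → α) = (FIRST(α) \ {ε}) ∪ (FOLLOW(N) if α ⇒* ε)).

Y → ( B *: PREDICT = { '(' }
Y → e: PREDICT = { 'e' }
  'e' is in predict set, so this production goes in M[Y, 'e']

M[Y, 'e'] = Y → e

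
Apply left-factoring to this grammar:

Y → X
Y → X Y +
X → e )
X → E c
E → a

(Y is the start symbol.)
Y → X Y'
Y' → ε
Y' → Y +
X → e )
X → E c
E → a

Left-factoring transforms A → αβ₁ | αβ₂ into A → αA' and A' → β₁ | β₂
(α is the longest common prefix among the alternatives). Repeat until
no nonterminal has two alternatives with a common prefix.

Round 1: Y has alternatives sharing prefix 'X'. Introduce Y': Y → X Y'
  Add: Y' → ε
  Add: Y' → Y +

No remaining common prefixes — done.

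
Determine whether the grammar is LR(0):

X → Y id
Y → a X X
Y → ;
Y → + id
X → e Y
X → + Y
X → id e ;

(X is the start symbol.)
Yes, the grammar is LR(0)

A grammar is LR(0) if no state in the canonical LR(0) collection has:
  - both a shift item (dot before a terminal) and a complete item (shift-reduce conflict), or
  - two or more complete items (reduce-reduce conflict; the accept item [X' → X .] counts as a complete item here).

Augment with X' → X and build the canonical LR(0) collection (I0 = CLOSURE({[X' → . X]}), then GOTO on every symbol after a dot until no new states appear). It has 17 states:
  I0: { [X → . + Y], [X → . Y id], [X → . e Y], [X → . id e ;], [X' → . X], [Y → . + id], [Y → . ;], [Y → . a X X] }  — shift
  I1: { [X → + . Y], [Y → + . id], [Y → . + id], [Y → . ;], [Y → . a X X] }  — shift
  I2: { [Y → ; .] }  — reduce
  I3: { [X' → X .] }  — accept
  I4: { [X → Y . id] }  — shift
  I5: { [X → . + Y], [X → . Y id], [X → . e Y], [X → . id e ;], [Y → . + id], [Y → . ;], [Y → . a X X], [Y → a . X X] }  — shift
  I6: { [X → e . Y], [Y → . + id], [Y → . ;], [Y → . a X X] }  — shift
  I7: { [X → id . e ;] }  — shift
  I8: { [X → id e . ;] }  — shift
  I9: { [X → id e ; .] }  — reduce
  I10: { [Y → + . id] }  — shift
  I11: { [X → e Y .] }  — reduce
  I12: { [Y → + id .] }  — reduce
  I13: { [X → . + Y], [X → . Y id], [X → . e Y], [X → . id e ;], [Y → . + id], [Y → . ;], [Y → . a X X], [Y → a X . X] }  — shift
  I14: { [Y → a X X .] }  — reduce
  I15: { [X → Y id .] }  — reduce
  I16: { [X → + Y .] }  — reduce

Every state is either a pure shift/goto state or contains exactly one complete item and nothing to shift — no conflicts. The grammar is LR(0).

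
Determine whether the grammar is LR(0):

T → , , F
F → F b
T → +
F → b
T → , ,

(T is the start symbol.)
A grammar is LR(0) if no state in the canonical LR(0) collection has:
  - both a shift item (dot before a terminal) and a complete item (shift-reduce conflict), or
  - two or more complete items (reduce-reduce conflict; the accept item [T' → T .] counts as a complete item here).

Augment with T' → T and build the canonical LR(0) collection (I0 = CLOSURE({[T' → . T]}), then GOTO on every symbol after a dot until no new states appear). It has 8 states:
  I0: { [T → . +], [T → . , , F], [T → . , ,], [T' → . T] }  — shift
  I1: { [T → + .] }  — reduce
  I2: { [T → , . , F], [T → , . ,] }  — shift
  I3: { [T' → T .] }  — accept
  I4: { [F → . F b], [F → . b], [T → , , . F], [T → , , .] }  — shift, reduce
  I5: { [F → F . b], [T → , , F .] }  — shift, reduce
  I6: { [F → b .] }  — reduce
  I7: { [F → F b .] }  — reduce

Conflict in state I4:
  Shift-reduce conflict between [T → , , .] and [F → . b]
So the grammar is NOT LR(0).

Answer: No. Shift-reduce conflict between [T → , , .] and [F → . b]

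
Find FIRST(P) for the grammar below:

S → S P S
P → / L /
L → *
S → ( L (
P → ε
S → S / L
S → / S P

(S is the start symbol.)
{ '/', ε }

From P → / L /:
  - '/' is a terminal: add '/' and stop
From P → ε:
  - ε-production, so ε ∈ FIRST(P)

Collecting: FIRST(P) = { '/', ε }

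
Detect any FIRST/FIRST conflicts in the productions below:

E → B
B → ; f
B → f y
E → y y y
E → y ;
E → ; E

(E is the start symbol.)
Yes. E → B / E → ';' E on { ';' }; E → y y y / E → y ';' on { 'y' }

FIRST sets of the non-terminals at (or reachable through a nullable prefix from) the front of some alternative:
  FIRST(B) = { ';', 'f' }

Productions for E:
  E → B: FIRST = { ';', 'f' }
  E → y y y: FIRST = { 'y' }
  E → y ;: FIRST = { 'y' }
  E → ; E: FIRST = { ';' }
Productions for B:
  B → ; f: FIRST = { ';' }
  B → f y: FIRST = { 'f' }

Conflict for E: E → B and E → ; E
  Overlap: { ';' }
Conflict for E: E → y y y and E → y ;
  Overlap: { 'y' }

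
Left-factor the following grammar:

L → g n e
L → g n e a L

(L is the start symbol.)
L → g n e L'
L' → ε
L' → a L

Left-factoring transforms A → αβ₁ | αβ₂ into A → αA' and A' → β₁ | β₂
(α is the longest common prefix among the alternatives). Repeat until
no nonterminal has two alternatives with a common prefix.

Round 1: L has alternatives sharing prefix 'g n e'. Introduce L': L → g n e L'
  Add: L' → ε
  Add: L' → a L

No remaining common prefixes — done.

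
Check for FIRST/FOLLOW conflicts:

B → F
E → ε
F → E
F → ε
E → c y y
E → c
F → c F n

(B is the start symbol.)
A FIRST/FOLLOW conflict occurs when a non-terminal N has a nullable alternative N → β (β ⇒* ε) and another alternative N → α with FIRST(α) ∩ FOLLOW(N) ≠ ∅: on such a lookahead the parser cannot decide between expanding α and letting N vanish via β.

Nullable non-terminals: B, E, F.
FIRST sets used below: FIRST(E) = { 'c', ε }
B has a nullable alternative but only one production, so nothing to check.

E: nullable alternative(s) E → ε; FOLLOW(E) = { $, 'n' }
  E → ε: FIRST \ {ε} = { } — this is the only nullable alternative, skip
  E → c y y: FIRST \ {ε} = { 'c' } — disjoint from FOLLOW(E)
  E → c: FIRST \ {ε} = { 'c' } — disjoint from FOLLOW(E)

F: nullable alternative(s) F → E, F → ε; FOLLOW(F) = { $, 'n' }
  F → E: FIRST \ {ε} = { 'c' } — disjoint from FOLLOW(F)
  F → ε: FIRST \ {ε} = { } — disjoint from FOLLOW(F)
  F → c F n: FIRST \ {ε} = { 'c' } — disjoint from FOLLOW(F)

No FIRST/FOLLOW conflicts found.

Answer: No FIRST/FOLLOW conflicts.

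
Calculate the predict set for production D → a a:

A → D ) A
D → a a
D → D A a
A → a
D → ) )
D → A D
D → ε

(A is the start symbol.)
{ 'a' }

PREDICT(D → a a) = (FIRST(RHS) \ {ε}) ∪ (FOLLOW(D) if ε ∈ FIRST(RHS), i.e. RHS ⇒* ε)
FIRST(a a) = { 'a' }
ε ∉ FIRST(a a), so FOLLOW(D) is not added.
PREDICT(D → a a) = { 'a' }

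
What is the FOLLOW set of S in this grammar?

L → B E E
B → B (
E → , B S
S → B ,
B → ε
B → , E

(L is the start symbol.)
{ $, '(', ',' }

To compute FOLLOW(S), find every occurrence of S on a right-hand side N → α S β: add FIRST(β) \ {ε}, and if β is empty or nullable also add FOLLOW(N). Iterate to a fixed point.

In E → , B S: S is at the end, add FOLLOW(E)

The FOLLOW sets referred to above (computed the same way, to a fixed point):
  FOLLOW(E) = { $, '(', ',' }

Taking the union: FOLLOW(S) = { $, '(', ',' }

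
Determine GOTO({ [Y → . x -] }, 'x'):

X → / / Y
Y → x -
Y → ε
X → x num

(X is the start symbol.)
{ [Y → x . -] }

GOTO(I, 'x') = CLOSURE({ [A → αX.β] : [A → α.Xβ] ∈ I, X = 'x' })

Items with dot before 'x', with the dot advanced:
  [Y → . x -] → [Y → x . -]
Closure adds nothing (no advanced item has the dot before a non-terminal).

GOTO = { [Y → x . -] }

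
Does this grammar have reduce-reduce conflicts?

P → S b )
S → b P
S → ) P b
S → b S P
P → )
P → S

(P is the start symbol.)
A reduce-reduce conflict occurs when an LR(0) state has two complete items [A → α .] and [B → β .] — both call for a reduction, and with no lookahead the parser cannot choose between them.

Augment with P' → P and build the canonical LR(0) collection (I0 = CLOSURE({[P' → . P]}), then GOTO on every symbol after a dot until no new states appear). It has 14 states:
  I0: { [P → . )], [P → . S b )], [P → . S], [P' → . P], [S → . ) P b], [S → . b P], [S → . b S P] }  — shift
  I1: { [P → ) .], [P → . )], [P → . S b )], [P → . S], [S → ) . P b], [S → . ) P b], [S → . b P], [S → . b S P] }  — shift, reduce
  I2: { [P' → P .] }  — accept
  I3: { [P → S . b )], [P → S .] }  — shift, reduce
  I4: { [P → . )], [P → . S b )], [P → . S], [S → . ) P b], [S → . b P], [S → . b S P], [S → b . P], [S → b . S P] }  — shift
  I5: { [S → b P .] }  — reduce
  I6: { [P → . )], [P → . S b )], [P → . S], [P → S . b )], [P → S .], [S → . ) P b], [S → . b P], [S → . b S P], [S → b S . P] }  — shift, reduce
  I7: { [S → b S P .] }  — reduce
  I8: { [P → . )], [P → . S b )], [P → . S], [P → S b . )], [S → . ) P b], [S → . b P], [S → . b S P], [S → b . P], [S → b . S P] }  — shift
  I9: { [P → ) .], [P → . )], [P → . S b )], [P → . S], [P → S b ) .], [S → ) . P b], [S → . ) P b], [S → . b P], [S → . b S P] }  — shift, 2 reduces
  I10: { [S → ) P . b] }  — shift
  I11: { [S → ) P b .] }  — reduce
  I12: { [P → S b . )] }  — shift
  I13: { [P → S b ) .] }  — reduce

I9 contains complete items [P → ) .], [P → S b ) .] — reduce-reduce conflict.

Answer: Yes — I9: [P → ) .] vs [P → S b ) .]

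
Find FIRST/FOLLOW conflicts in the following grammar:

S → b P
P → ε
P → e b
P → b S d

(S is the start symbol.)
A FIRST/FOLLOW conflict occurs when a non-terminal N has a nullable alternative N → β (β ⇒* ε) and another alternative N → α with FIRST(α) ∩ FOLLOW(N) ≠ ∅: on such a lookahead the parser cannot decide between expanding α and letting N vanish via β.

Nullable non-terminals: P.

P: nullable alternative(s) P → ε; FOLLOW(P) = { $, 'd' }
  P → ε: FIRST \ {ε} = { } — this is the only nullable alternative, skip
  P → e b: FIRST \ {ε} = { 'e' } — disjoint from FOLLOW(P)
  P → b S d: FIRST \ {ε} = { 'b' } — disjoint from FOLLOW(P)

S has no nullable alternative, so no FIRST/FOLLOW check is needed there.

No FIRST/FOLLOW conflicts found.

Answer: No FIRST/FOLLOW conflicts.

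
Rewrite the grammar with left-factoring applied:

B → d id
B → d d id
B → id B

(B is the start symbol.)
Left-factoring transforms A → αβ₁ | αβ₂ into A → αA' and A' → β₁ | β₂
(α is the longest common prefix among the alternatives). Repeat until
no nonterminal has two alternatives with a common prefix.

Round 1: B has alternatives sharing prefix 'd'. Introduce B': B → d B'
  Add: B' → id
  Add: B' → d id

No remaining common prefixes — done.

Resulting grammar:
B → d B'
B' → id
B' → d id
B → id B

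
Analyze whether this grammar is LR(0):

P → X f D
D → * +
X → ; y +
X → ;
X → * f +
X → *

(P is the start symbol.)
A grammar is LR(0) if no state in the canonical LR(0) collection has:
  - both a shift item (dot before a terminal) and a complete item (shift-reduce conflict), or
  - two or more complete items (reduce-reduce conflict; the accept item [P' → P .] counts as a complete item here).

Augment with P' → P and build the canonical LR(0) collection (I0 = CLOSURE({[P' → . P]}), then GOTO on every symbol after a dot until no new states appear). It has 13 states:
  I0: { [P → . X f D], [P' → . P], [X → . * f +], [X → . *], [X → . ; y +], [X → . ;] }  — shift
  I1: { [X → * . f +], [X → * .] }  — shift, reduce
  I2: { [X → ; . y +], [X → ; .] }  — shift, reduce
  I3: { [P' → P .] }  — accept
  I4: { [P → X . f D] }  — shift
  I5: { [D → . * +], [P → X f . D] }  — shift
  I6: { [D → * . +] }  — shift
  I7: { [P → X f D .] }  — reduce
  I8: { [D → * + .] }  — reduce
  I9: { [X → ; y . +] }  — shift
  I10: { [X → ; y + .] }  — reduce
  I11: { [X → * f . +] }  — shift
  I12: { [X → * f + .] }  — reduce

Conflict in state I1:
  Shift-reduce conflict between [X → * .] and [X → * . f +]
So the grammar is NOT LR(0).

Answer: No. Shift-reduce conflict between [X → * .] and [X → * . f +]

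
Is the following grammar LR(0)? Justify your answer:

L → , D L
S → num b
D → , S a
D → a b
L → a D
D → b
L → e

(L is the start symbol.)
Yes, the grammar is LR(0)

A grammar is LR(0) if no state in the canonical LR(0) collection has:
  - both a shift item (dot before a terminal) and a complete item (shift-reduce conflict), or
  - two or more complete items (reduce-reduce conflict; the accept item [L' → L .] counts as a complete item here).

Augment with L' → L and build the canonical LR(0) collection (I0 = CLOSURE({[L' → . L]}), then GOTO on every symbol after a dot until no new states appear). It has 16 states:
  I0: { [L → . , D L], [L → . a D], [L → . e], [L' → . L] }  — shift
  I1: { [D → . , S a], [D → . a b], [D → . b], [L → , . D L] }  — shift
  I2: { [L' → L .] }  — accept
  I3: { [D → . , S a], [D → . a b], [D → . b], [L → a . D] }  — shift
  I4: { [L → e .] }  — reduce
  I5: { [D → , . S a], [S → . num b] }  — shift
  I6: { [L → a D .] }  — reduce
  I7: { [D → a . b] }  — shift
  I8: { [D → b .] }  — reduce
  I9: { [D → a b .] }  — reduce
  I10: { [D → , S . a] }  — shift
  I11: { [S → num . b] }  — shift
  I12: { [S → num b .] }  — reduce
  I13: { [D → , S a .] }  — reduce
  I14: { [L → , D . L], [L → . , D L], [L → . a D], [L → . e] }  — shift
  I15: { [L → , D L .] }  — reduce

Every state is either a pure shift/goto state or contains exactly one complete item and nothing to shift — no conflicts. The grammar is LR(0).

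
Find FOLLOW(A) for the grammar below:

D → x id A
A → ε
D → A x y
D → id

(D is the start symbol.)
To compute FOLLOW(A), find every occurrence of A on a right-hand side N → α A β: add FIRST(β) \ {ε}, and if β is empty or nullable also add FOLLOW(N). Iterate to a fixed point.

In D → x id A: A is at the end, add FOLLOW(D)
In D → A x y: A is followed by x y, add FIRST(x y) \ {ε} = { 'x' }

The FOLLOW sets referred to above (computed the same way, to a fixed point):
  FOLLOW(D) = { $ }

Taking the union: FOLLOW(A) = { $, 'x' }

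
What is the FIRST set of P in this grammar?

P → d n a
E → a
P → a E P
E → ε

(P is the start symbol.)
{ 'a', 'd' }

To compute FIRST(P), examine every production with P on the left-hand side, reading each right-hand side left to right until a non-nullable symbol is reached.

From P → d n a:
  - d is a terminal: add 'd' and stop
From P → a E P:
  - a is a terminal: add 'a' and stop

Collecting: FIRST(P) = { 'a', 'd' }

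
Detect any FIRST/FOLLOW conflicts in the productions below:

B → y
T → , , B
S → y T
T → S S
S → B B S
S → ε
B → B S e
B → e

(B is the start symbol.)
Nullable non-terminals: S, T.
FIRST sets used below: FIRST(B) = { 'e', 'y' }, FIRST(S) = { 'e', 'y', ε }

S: nullable alternative(s) S → ε; FOLLOW(S) = { 'e', 'y' }
  S → y T: FIRST \ {ε} = { 'y' } — overlaps FOLLOW(S) on { 'y' }: CONFLICT
  S → B B S: FIRST \ {ε} = { 'e', 'y' } — overlaps FOLLOW(S) on { 'e', 'y' }: CONFLICT
  S → ε: FIRST \ {ε} = { } — this is the only nullable alternative, skip

T: nullable alternative(s) T → S S; FOLLOW(T) = { 'e', 'y' }
  T → , , B: FIRST \ {ε} = { ',' } — disjoint from FOLLOW(T)
  T → S S: FIRST \ {ε} = { 'e', 'y' } — this is the only nullable alternative, skip

B has no nullable alternative, so no FIRST/FOLLOW check is needed there.

So the grammar has 2 FIRST/FOLLOW conflicts (marked CONFLICT above).

Answer: Yes. S → y T with FOLLOW(S) on { 'y' }; S → B B S with FOLLOW(S) on { 'e', 'y' }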